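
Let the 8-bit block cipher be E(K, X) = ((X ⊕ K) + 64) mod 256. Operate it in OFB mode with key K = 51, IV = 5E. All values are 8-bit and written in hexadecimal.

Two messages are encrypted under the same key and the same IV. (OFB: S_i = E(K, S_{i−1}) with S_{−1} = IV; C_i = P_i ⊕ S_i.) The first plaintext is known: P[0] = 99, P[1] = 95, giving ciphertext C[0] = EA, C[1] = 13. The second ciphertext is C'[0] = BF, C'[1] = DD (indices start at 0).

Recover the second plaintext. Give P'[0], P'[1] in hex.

P'[0] = CC, P'[1] = 5B

In OFB with a reused IV, both messages share the same keystream S_i, so C_i ⊕ C'_i = P_i ⊕ P'_i and thus P'_i = P_i ⊕ C_i ⊕ C'_i.
P'[0]: 99 ⊕ EA ⊕ BF = CC.
P'[1]: 95 ⊕ 13 ⊕ DD = 5B.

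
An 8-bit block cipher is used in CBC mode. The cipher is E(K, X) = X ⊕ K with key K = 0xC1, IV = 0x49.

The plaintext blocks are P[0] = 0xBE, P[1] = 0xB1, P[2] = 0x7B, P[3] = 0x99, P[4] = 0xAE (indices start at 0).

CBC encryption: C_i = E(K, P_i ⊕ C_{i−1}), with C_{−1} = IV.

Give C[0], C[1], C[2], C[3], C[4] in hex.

C[0]: P[0] ⊕ 0x49 = 0xF7; E(K, 0xF7) = 0x36.
C[1]: P[1] ⊕ 0x36 = 0x87; E(K, 0x87) = 0x46.
C[2]: P[2] ⊕ 0x46 = 0x3D; E(K, 0x3D) = 0xFC.
C[3]: P[3] ⊕ 0xFC = 0x65; E(K, 0x65) = 0xA4.
C[4]: P[4] ⊕ 0xA4 = 0x0A; E(K, 0x0A) = 0xCB.

C[0] = 0x36, C[1] = 0x46, C[2] = 0xFC, C[3] = 0xA4, C[4] = 0xCB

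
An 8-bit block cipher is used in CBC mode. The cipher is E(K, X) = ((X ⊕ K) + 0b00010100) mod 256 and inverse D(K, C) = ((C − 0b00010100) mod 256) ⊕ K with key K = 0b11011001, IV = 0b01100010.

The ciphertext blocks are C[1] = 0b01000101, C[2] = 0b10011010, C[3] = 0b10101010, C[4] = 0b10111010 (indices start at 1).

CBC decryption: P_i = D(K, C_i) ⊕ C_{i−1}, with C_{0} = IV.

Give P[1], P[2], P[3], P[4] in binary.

P[1] = 0b10001010, P[2] = 0b00011010, P[3] = 0b11010101, P[4] = 0b11010101

P[1]: D(K, 0b01000101) = 0b11101000; 0b11101000 ⊕ 0b01100010 = 0b10001010.
P[2]: D(K, 0b10011010) = 0b01011111; 0b01011111 ⊕ 0b01000101 = 0b00011010.
P[3]: D(K, 0b10101010) = 0b01001111; 0b01001111 ⊕ 0b10011010 = 0b11010101.
P[4]: D(K, 0b10111010) = 0b01111111; 0b01111111 ⊕ 0b10101010 = 0b11010101.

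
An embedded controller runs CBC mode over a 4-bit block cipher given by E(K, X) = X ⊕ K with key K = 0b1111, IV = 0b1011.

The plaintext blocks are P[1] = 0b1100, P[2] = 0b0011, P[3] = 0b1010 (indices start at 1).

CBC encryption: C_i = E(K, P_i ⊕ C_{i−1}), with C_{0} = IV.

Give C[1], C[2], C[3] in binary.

C[1] = 0b1000, C[2] = 0b0100, C[3] = 0b0001

C[1]: P[1] ⊕ 0b1011 = 0b0111; E(K, 0b0111) = 0b1000.
C[2]: P[2] ⊕ 0b1000 = 0b1011; E(K, 0b1011) = 0b0100.
C[3]: P[3] ⊕ 0b0100 = 0b1110; E(K, 0b1110) = 0b0001.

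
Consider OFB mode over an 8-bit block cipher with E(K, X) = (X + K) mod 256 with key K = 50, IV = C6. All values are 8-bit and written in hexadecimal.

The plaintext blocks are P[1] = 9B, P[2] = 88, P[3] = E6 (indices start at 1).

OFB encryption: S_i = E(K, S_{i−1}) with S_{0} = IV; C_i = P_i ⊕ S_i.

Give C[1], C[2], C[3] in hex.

C[1] = 8D, C[2] = EE, C[3] = 50

C[1]: S = E(K, C6) = 16; 9B ⊕ 16 = 8D.
C[2]: S = E(K, 16) = 66; 88 ⊕ 66 = EE.
C[3]: S = E(K, 66) = B6; E6 ⊕ B6 = 50.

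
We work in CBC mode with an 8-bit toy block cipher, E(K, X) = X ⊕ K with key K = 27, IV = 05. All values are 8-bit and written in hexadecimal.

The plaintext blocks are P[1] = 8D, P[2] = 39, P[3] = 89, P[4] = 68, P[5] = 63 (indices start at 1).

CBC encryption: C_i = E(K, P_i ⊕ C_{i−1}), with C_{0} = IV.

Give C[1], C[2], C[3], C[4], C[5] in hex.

C[1] = AF, C[2] = B1, C[3] = 1F, C[4] = 50, C[5] = 14

C[1]: P[1] ⊕ 05 = 88; E(K, 88) = AF.
C[2]: P[2] ⊕ AF = 96; E(K, 96) = B1.
C[3]: P[3] ⊕ B1 = 38; E(K, 38) = 1F.
C[4]: P[4] ⊕ 1F = 77; E(K, 77) = 50.
C[5]: P[5] ⊕ 50 = 33; E(K, 33) = 14.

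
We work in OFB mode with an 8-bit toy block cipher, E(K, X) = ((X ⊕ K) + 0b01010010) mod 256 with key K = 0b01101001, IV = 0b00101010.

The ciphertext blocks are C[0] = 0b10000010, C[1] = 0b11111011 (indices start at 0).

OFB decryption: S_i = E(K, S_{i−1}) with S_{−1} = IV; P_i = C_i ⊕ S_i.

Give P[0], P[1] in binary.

P[0] = 0b00010111, P[1] = 0b10110101

P[0]: S = E(K, 0b00101010) = 0b10010101; 0b10000010 ⊕ 0b10010101 = 0b00010111.
P[1]: S = E(K, 0b10010101) = 0b01001110; 0b11111011 ⊕ 0b01001110 = 0b10110101.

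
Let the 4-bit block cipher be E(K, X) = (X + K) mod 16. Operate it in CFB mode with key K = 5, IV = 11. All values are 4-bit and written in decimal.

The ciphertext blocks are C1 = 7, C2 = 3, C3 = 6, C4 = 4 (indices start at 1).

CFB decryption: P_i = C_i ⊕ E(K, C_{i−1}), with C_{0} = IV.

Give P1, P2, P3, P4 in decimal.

P1 = 7, P2 = 15, P3 = 14, P4 = 15

P1: E(K, 11) = 0; 7 ⊕ 0 = 7.
P2: E(K, 7) = 12; 3 ⊕ 12 = 15.
P3: E(K, 3) = 8; 6 ⊕ 8 = 14.
P4: E(K, 6) = 11; 4 ⊕ 11 = 15.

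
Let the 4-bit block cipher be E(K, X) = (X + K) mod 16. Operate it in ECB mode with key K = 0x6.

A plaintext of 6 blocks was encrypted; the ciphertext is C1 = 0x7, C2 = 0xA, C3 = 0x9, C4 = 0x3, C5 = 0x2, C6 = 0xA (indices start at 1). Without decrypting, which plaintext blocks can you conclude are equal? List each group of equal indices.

ECB encrypts each block independently with the same key, so equal ciphertext blocks imply equal plaintext blocks.
C2 = C6 = 0xA, so P2 = P6.

P2 = P6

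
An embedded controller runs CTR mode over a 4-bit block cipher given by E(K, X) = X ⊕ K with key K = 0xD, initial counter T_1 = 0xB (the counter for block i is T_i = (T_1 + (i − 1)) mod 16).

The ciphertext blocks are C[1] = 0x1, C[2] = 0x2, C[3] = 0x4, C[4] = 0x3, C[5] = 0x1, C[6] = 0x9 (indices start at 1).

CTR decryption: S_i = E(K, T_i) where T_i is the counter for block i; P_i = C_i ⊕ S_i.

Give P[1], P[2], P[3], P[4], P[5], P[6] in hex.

P[1]: T = 0xB, S = E(K, T) = 0x6; 0x1 ⊕ 0x6 = 0x7.
P[2]: T = 0xC, S = E(K, T) = 0x1; 0x2 ⊕ 0x1 = 0x3.
P[3]: T = 0xD, S = E(K, T) = 0x0; 0x4 ⊕ 0x0 = 0x4.
P[4]: T = 0xE, S = E(K, T) = 0x3; 0x3 ⊕ 0x3 = 0x0.
P[5]: T = 0xF, S = E(K, T) = 0x2; 0x1 ⊕ 0x2 = 0x3.
P[6]: T = 0x0, S = E(K, T) = 0xD; 0x9 ⊕ 0xD = 0x4.

P[1] = 0x7, P[2] = 0x3, P[3] = 0x4, P[4] = 0x0, P[5] = 0x3, P[6] = 0x4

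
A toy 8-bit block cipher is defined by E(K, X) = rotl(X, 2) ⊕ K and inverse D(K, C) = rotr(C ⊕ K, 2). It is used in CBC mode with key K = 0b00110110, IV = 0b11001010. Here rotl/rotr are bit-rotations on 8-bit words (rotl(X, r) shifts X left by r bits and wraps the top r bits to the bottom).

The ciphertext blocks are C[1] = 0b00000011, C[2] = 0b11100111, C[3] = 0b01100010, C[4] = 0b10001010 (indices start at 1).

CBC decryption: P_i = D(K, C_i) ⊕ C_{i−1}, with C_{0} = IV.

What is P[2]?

P[2] = 0b01110111

P[2]: D(K, 0b11100111) = 0b01110100; 0b01110100 ⊕ 0b00000011 = 0b01110111.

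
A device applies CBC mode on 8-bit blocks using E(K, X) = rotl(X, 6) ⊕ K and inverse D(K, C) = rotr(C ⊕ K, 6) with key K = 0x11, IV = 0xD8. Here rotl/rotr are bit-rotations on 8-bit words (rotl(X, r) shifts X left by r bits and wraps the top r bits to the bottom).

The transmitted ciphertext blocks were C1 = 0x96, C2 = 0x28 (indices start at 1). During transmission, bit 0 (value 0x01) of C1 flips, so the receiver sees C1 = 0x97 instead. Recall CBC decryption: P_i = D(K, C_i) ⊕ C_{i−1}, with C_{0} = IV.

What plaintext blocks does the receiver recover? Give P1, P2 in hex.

Only C1 changed, to 0x97. In CBC, a change in C_i garbles P_i and flips the same bit in P_{i+1}. Decrypting the received ciphertext:
P1: D(K, 0x97) = 0x1A; 0x1A ⊕ 0xD8 = 0xC2.
P2: D(K, 0x28) = 0xE4; 0xE4 ⊕ 0x97 = 0x73.
Blocks that differ from the original plaintext: P1, P2.

P1 = 0xC2, P2 = 0x73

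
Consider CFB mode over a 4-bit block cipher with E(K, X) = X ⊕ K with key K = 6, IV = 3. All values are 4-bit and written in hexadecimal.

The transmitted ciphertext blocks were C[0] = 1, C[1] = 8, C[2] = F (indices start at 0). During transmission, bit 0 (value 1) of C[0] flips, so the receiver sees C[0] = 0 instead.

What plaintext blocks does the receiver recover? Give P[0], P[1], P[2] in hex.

CFB decryption: P_i = C_i ⊕ E(K, C_{i−1}), with C_{−1} = IV.
Only C[0] changed, to 0. In CFB, a change in C_i flips the same bit in P_i and garbles P_{i+1}. Decrypting the received ciphertext:
P[0]: E(K, 3) = 5; 0 ⊕ 5 = 5.
P[1]: E(K, 0) = 6; 8 ⊕ 6 = E.
P[2]: E(K, 8) = E; F ⊕ E = 1.
Blocks that differ from the original plaintext: P[0], P[1].

P[0] = 5, P[1] = E, P[2] = 1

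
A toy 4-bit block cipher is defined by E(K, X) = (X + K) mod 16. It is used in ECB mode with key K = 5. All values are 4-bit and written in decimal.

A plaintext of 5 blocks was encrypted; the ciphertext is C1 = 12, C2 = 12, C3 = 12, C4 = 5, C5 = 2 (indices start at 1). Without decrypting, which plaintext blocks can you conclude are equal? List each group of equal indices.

ECB encrypts each block independently with the same key, so equal ciphertext blocks imply equal plaintext blocks.
C1 = C2 = C3 = 12, so P1 = P2 = P3.

P1 = P2 = P3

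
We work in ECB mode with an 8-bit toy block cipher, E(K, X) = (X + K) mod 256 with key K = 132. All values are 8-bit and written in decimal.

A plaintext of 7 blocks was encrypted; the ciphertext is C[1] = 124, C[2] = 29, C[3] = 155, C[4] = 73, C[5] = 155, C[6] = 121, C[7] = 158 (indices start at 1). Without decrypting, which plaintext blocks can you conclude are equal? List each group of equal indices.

ECB encrypts each block independently with the same key, so equal ciphertext blocks imply equal plaintext blocks.
C[3] = C[5] = 155, so P[3] = P[5].

P[3] = P[5]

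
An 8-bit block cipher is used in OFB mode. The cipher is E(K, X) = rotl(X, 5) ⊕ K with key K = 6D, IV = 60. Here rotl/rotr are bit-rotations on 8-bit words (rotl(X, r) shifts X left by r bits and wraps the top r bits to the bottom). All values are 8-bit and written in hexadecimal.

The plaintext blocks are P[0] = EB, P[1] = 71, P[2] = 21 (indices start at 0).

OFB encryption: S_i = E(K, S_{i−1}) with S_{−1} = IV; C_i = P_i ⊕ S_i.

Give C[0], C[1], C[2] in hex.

C[0] = 8A, C[1] = 30, C[2] = 64

C[0]: S = E(K, 60) = 61; EB ⊕ 61 = 8A.
C[1]: S = E(K, 61) = 41; 71 ⊕ 41 = 30.
C[2]: S = E(K, 41) = 45; 21 ⊕ 45 = 64.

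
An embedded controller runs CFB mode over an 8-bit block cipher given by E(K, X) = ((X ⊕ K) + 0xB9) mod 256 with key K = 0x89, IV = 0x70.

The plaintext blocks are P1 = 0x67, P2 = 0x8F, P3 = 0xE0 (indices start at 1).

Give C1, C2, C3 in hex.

CFB encryption: C_i = P_i ⊕ E(K, C_{i−1}), with C_{0} = IV.
C1: E(K, 0x70) = 0xB2; 0x67 ⊕ 0xB2 = 0xD5.
C2: E(K, 0xD5) = 0x15; 0x8F ⊕ 0x15 = 0x9A.
C3: E(K, 0x9A) = 0xCC; 0xE0 ⊕ 0xCC = 0x2C.

C1 = 0xD5, C2 = 0x9A, C3 = 0x2C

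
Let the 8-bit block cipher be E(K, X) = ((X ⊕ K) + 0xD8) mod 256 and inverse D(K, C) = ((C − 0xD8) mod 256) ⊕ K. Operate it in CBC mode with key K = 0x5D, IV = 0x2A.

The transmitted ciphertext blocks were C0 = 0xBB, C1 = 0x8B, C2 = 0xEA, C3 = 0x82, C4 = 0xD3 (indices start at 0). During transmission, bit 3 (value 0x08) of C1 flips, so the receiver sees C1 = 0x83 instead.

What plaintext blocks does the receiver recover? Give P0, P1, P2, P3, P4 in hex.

CBC decryption: P_i = D(K, C_i) ⊕ C_{i−1}, with C_{−1} = IV.
Only C1 changed, to 0x83. In CBC, a change in C_i garbles P_i and flips the same bit in P_{i+1}. Decrypting the received ciphertext:
P0: D(K, 0xBB) = 0xBE; 0xBE ⊕ 0x2A = 0x94.
P1: D(K, 0x83) = 0xF6; 0xF6 ⊕ 0xBB = 0x4D.
P2: D(K, 0xEA) = 0x4F; 0x4F ⊕ 0x83 = 0xCC.
P3: D(K, 0x82) = 0xF7; 0xF7 ⊕ 0xEA = 0x1D.
P4: D(K, 0xD3) = 0xA6; 0xA6 ⊕ 0x82 = 0x24.
Blocks that differ from the original plaintext: P1, P2.

P0 = 0x94, P1 = 0x4D, P2 = 0xCC, P3 = 0x1D, P4 = 0x24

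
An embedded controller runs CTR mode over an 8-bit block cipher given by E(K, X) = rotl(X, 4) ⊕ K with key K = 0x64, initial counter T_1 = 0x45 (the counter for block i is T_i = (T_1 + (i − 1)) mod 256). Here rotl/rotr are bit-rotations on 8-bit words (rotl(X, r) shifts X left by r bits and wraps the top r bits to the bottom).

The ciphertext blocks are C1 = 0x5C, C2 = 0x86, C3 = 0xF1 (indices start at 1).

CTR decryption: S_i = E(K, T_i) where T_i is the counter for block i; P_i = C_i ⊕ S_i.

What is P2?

P2: T = 0x46, S = E(K, T) = 0x00; 0x86 ⊕ 0x00 = 0x86.

P2 = 0x86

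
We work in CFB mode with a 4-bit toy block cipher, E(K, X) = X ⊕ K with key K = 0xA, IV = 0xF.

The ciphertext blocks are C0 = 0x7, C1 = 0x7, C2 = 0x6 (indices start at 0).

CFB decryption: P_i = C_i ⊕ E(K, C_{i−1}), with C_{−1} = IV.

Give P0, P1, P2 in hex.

P0: E(K, 0xF) = 0x5; 0x7 ⊕ 0x5 = 0x2.
P1: E(K, 0x7) = 0xD; 0x7 ⊕ 0xD = 0xA.
P2: E(K, 0x7) = 0xD; 0x6 ⊕ 0xD = 0xB.

P0 = 0x2, P1 = 0xA, P2 = 0xB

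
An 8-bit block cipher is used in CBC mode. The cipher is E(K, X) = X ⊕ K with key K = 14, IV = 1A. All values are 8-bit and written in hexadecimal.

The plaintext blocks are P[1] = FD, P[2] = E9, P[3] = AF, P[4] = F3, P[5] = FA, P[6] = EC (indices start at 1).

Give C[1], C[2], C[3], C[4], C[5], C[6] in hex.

CBC encryption: C_i = E(K, P_i ⊕ C_{i−1}), with C_{0} = IV.
C[1]: P[1] ⊕ 1A = E7; E(K, E7) = F3.
C[2]: P[2] ⊕ F3 = 1A; E(K, 1A) = 0E.
C[3]: P[3] ⊕ 0E = A1; E(K, A1) = B5.
C[4]: P[4] ⊕ B5 = 46; E(K, 46) = 52.
C[5]: P[5] ⊕ 52 = A8; E(K, A8) = BC.
C[6]: P[6] ⊕ BC = 50; E(K, 50) = 44.

C[1] = F3, C[2] = 0E, C[3] = B5, C[4] = 52, C[5] = BC, C[6] = 44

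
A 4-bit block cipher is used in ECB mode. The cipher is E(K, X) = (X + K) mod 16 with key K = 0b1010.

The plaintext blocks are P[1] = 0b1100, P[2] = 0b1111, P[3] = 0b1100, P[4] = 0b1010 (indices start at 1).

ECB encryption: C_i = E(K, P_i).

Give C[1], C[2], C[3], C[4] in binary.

C[1]: E(K, 0b1100) = 0b0110.
C[2]: E(K, 0b1111) = 0b1001.
C[3]: E(K, 0b1100) = 0b0110.
C[4]: E(K, 0b1010) = 0b0100.

C[1] = 0b0110, C[2] = 0b1001, C[3] = 0b0110, C[4] = 0b0100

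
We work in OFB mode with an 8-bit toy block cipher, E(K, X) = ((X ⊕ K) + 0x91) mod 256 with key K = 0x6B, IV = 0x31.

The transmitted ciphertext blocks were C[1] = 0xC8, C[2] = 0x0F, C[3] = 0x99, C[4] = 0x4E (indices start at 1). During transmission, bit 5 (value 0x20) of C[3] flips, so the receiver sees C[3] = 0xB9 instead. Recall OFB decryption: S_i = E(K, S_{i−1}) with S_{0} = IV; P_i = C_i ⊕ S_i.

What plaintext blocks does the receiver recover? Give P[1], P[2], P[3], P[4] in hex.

P[1] = 0x23, P[2] = 0x1E, P[3] = 0xB2, P[4] = 0xBF

Only C[3] changed, to 0xB9. In OFB, a change in C_i flips the same bit in P_i only; the keystream is unaffected. Decrypting the received ciphertext:
P[1]: S = E(K, 0x31) = 0xEB; 0xC8 ⊕ 0xEB = 0x23.
P[2]: S = E(K, 0xEB) = 0x11; 0x0F ⊕ 0x11 = 0x1E.
P[3]: S = E(K, 0x11) = 0x0B; 0xB9 ⊕ 0x0B = 0xB2.
P[4]: S = E(K, 0x0B) = 0xF1; 0x4E ⊕ 0xF1 = 0xBF.
Blocks that differ from the original plaintext: P[3].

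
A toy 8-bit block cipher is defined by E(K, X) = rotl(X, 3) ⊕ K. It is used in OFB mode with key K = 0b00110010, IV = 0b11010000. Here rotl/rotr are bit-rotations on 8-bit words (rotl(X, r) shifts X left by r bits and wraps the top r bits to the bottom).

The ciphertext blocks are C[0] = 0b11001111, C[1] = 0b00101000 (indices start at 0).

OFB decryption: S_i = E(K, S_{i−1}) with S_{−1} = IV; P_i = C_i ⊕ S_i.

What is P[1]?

P[0]: S = E(K, 0b11010000) = 0b10110100; 0b11001111 ⊕ 0b10110100 = 0b01111011.
P[1]: S = E(K, 0b10110100) = 0b10010111; 0b00101000 ⊕ 0b10010111 = 0b10111111.

P[1] = 0b10111111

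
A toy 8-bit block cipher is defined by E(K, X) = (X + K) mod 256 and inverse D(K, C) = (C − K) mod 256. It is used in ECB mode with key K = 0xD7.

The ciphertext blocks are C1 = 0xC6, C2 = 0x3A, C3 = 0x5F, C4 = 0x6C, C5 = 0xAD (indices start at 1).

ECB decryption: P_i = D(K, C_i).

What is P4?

P4 = 0x95

P4: D(K, 0x6C) = 0x95.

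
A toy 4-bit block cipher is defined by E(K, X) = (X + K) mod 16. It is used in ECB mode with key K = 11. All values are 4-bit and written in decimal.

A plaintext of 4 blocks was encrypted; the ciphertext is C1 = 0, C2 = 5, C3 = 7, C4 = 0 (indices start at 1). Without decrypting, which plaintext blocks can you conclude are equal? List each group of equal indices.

ECB encrypts each block independently with the same key, so equal ciphertext blocks imply equal plaintext blocks.
C1 = C4 = 0, so P1 = P4.

P1 = P4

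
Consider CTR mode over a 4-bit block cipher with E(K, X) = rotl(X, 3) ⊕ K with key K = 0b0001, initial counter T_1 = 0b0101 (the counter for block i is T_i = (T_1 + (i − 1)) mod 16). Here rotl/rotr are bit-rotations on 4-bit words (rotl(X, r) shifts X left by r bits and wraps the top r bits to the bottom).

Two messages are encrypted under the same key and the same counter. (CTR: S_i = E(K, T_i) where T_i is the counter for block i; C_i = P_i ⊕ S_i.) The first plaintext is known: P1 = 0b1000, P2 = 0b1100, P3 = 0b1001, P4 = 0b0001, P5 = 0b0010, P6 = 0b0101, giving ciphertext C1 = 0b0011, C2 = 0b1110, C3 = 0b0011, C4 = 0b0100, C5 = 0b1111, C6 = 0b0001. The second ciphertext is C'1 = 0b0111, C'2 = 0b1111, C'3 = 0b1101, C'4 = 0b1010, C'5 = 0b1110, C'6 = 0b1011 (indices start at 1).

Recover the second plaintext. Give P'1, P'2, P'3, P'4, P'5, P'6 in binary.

P'1 = 0b1100, P'2 = 0b1101, P'3 = 0b0111, P'4 = 0b1111, P'5 = 0b0011, P'6 = 0b1111

In CTR with a reused counter, both messages share the same keystream S_i, so C_i ⊕ C'_i = P_i ⊕ P'_i and thus P'_i = P_i ⊕ C_i ⊕ C'_i.
P'1: 0b1000 ⊕ 0b0011 ⊕ 0b0111 = 0b1100.
P'2: 0b1100 ⊕ 0b1110 ⊕ 0b1111 = 0b1101.
P'3: 0b1001 ⊕ 0b0011 ⊕ 0b1101 = 0b0111.
P'4: 0b0001 ⊕ 0b0100 ⊕ 0b1010 = 0b1111.
P'5: 0b0010 ⊕ 0b1111 ⊕ 0b1110 = 0b0011.
P'6: 0b0101 ⊕ 0b0001 ⊕ 0b1011 = 0b1111.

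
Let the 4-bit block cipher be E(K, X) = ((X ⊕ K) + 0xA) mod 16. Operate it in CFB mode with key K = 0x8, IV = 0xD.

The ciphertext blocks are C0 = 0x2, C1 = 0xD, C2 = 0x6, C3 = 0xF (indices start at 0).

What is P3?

P3 = 0x7

CFB decryption: P_i = C_i ⊕ E(K, C_{i−1}), with C_{−1} = IV.
P3: E(K, 0x6) = 0x8; 0xF ⊕ 0x8 = 0x7.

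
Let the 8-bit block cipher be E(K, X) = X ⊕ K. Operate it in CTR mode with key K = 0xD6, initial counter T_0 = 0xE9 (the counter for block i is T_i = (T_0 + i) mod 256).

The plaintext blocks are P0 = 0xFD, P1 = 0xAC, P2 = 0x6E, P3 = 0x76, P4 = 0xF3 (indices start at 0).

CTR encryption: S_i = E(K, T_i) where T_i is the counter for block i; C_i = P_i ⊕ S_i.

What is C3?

C0: T = 0xE9, S = E(K, T) = 0x3F; 0xFD ⊕ 0x3F = 0xC2.
C1: T = 0xEA, S = E(K, T) = 0x3C; 0xAC ⊕ 0x3C = 0x90.
C2: T = 0xEB, S = E(K, T) = 0x3D; 0x6E ⊕ 0x3D = 0x53.
C3: T = 0xEC, S = E(K, T) = 0x3A; 0x76 ⊕ 0x3A = 0x4C.

C3 = 0x4C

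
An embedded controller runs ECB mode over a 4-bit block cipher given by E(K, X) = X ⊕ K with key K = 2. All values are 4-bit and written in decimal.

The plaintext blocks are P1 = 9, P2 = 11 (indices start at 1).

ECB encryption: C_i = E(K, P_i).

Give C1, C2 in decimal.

C1 = 11, C2 = 9

C1: E(K, 9) = 11.
C2: E(K, 11) = 9.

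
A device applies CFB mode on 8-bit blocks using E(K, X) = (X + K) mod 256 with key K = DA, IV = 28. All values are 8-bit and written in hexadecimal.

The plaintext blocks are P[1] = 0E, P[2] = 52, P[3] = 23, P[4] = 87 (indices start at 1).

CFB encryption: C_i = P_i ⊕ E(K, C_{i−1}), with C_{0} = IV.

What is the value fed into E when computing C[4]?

C[1]: E(K, 28) = 02; 0E ⊕ 02 = 0C.
C[2]: E(K, 0C) = E6; 52 ⊕ E6 = B4.
C[3]: E(K, B4) = 8E; 23 ⊕ 8E = AD.
C[4]: E(K, AD) = 87; 87 ⊕ 87 = 00.
So the input to E for block [4] is AD.

AD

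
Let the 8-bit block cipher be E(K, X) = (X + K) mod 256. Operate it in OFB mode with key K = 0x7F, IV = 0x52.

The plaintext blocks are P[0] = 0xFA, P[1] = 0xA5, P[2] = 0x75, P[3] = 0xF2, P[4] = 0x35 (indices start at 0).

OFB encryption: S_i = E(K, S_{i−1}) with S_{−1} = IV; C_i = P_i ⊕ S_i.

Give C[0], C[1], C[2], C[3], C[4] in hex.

C[0]: S = E(K, 0x52) = 0xD1; 0xFA ⊕ 0xD1 = 0x2B.
C[1]: S = E(K, 0xD1) = 0x50; 0xA5 ⊕ 0x50 = 0xF5.
C[2]: S = E(K, 0x50) = 0xCF; 0x75 ⊕ 0xCF = 0xBA.
C[3]: S = E(K, 0xCF) = 0x4E; 0xF2 ⊕ 0x4E = 0xBC.
C[4]: S = E(K, 0x4E) = 0xCD; 0x35 ⊕ 0xCD = 0xF8.

C[0] = 0x2B, C[1] = 0xF5, C[2] = 0xBA, C[3] = 0xBC, C[4] = 0xF8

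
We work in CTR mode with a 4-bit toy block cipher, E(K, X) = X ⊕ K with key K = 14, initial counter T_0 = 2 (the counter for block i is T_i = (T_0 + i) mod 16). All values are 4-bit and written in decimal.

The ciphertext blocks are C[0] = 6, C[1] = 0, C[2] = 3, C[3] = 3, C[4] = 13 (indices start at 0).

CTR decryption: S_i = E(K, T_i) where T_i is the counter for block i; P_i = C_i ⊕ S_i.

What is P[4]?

P[4] = 5

P[4]: T = 6, S = E(K, T) = 8; 13 ⊕ 8 = 5.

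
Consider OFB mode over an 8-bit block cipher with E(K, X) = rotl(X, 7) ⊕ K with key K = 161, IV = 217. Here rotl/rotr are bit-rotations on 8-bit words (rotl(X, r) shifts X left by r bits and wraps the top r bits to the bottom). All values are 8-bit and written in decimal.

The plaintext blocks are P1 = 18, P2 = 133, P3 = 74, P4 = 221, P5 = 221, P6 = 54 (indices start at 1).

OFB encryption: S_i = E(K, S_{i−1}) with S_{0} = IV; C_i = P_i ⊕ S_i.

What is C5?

C5 = 36

C1: S = E(K, 217) = 77; 18 ⊕ 77 = 95.
C2: S = E(K, 77) = 7; 133 ⊕ 7 = 130.
C3: S = E(K, 7) = 34; 74 ⊕ 34 = 104.
C4: S = E(K, 34) = 176; 221 ⊕ 176 = 109.
C5: S = E(K, 176) = 249; 221 ⊕ 249 = 36.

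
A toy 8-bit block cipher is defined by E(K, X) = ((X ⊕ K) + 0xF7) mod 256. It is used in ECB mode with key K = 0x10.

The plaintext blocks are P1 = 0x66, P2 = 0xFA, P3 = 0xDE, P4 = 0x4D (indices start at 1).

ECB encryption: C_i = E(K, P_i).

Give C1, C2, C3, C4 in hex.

C1 = 0x6D, C2 = 0xE1, C3 = 0xC5, C4 = 0x54

C1: E(K, 0x66) = 0x6D.
C2: E(K, 0xFA) = 0xE1.
C3: E(K, 0xDE) = 0xC5.
C4: E(K, 0x4D) = 0x54.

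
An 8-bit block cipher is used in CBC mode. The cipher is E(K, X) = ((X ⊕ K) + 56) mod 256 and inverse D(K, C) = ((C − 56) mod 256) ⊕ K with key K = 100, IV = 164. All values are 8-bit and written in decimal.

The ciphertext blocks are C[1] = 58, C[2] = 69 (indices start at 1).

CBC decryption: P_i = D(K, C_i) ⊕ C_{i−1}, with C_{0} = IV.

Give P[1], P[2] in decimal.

P[1] = 194, P[2] = 83

P[1]: D(K, 58) = 102; 102 ⊕ 164 = 194.
P[2]: D(K, 69) = 105; 105 ⊕ 58 = 83.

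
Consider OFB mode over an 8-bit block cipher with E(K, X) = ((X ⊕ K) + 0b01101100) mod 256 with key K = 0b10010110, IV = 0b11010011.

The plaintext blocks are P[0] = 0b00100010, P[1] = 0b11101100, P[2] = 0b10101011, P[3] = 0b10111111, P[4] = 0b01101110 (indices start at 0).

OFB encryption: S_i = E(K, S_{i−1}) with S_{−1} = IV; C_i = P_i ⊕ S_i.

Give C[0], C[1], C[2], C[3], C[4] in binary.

C[0]: S = E(K, 0b11010011) = 0b10110001; 0b00100010 ⊕ 0b10110001 = 0b10010011.
C[1]: S = E(K, 0b10110001) = 0b10010011; 0b11101100 ⊕ 0b10010011 = 0b01111111.
C[2]: S = E(K, 0b10010011) = 0b01110001; 0b10101011 ⊕ 0b01110001 = 0b11011010.
C[3]: S = E(K, 0b01110001) = 0b01010011; 0b10111111 ⊕ 0b01010011 = 0b11101100.
C[4]: S = E(K, 0b01010011) = 0b00110001; 0b01101110 ⊕ 0b00110001 = 0b01011111.

C[0] = 0b10010011, C[1] = 0b01111111, C[2] = 0b11011010, C[3] = 0b11101100, C[4] = 0b01011111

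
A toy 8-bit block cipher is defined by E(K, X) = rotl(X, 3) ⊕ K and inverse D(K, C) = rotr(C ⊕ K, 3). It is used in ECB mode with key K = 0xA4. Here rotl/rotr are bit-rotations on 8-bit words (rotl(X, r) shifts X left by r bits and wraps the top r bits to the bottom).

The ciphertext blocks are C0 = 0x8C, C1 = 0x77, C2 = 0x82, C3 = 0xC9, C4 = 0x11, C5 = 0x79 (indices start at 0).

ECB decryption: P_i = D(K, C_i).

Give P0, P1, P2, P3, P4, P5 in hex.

P0 = 0x05, P1 = 0x7A, P2 = 0xC4, P3 = 0xAD, P4 = 0xB6, P5 = 0xBB

P0: D(K, 0x8C) = 0x05.
P1: D(K, 0x77) = 0x7A.
P2: D(K, 0x82) = 0xC4.
P3: D(K, 0xC9) = 0xAD.
P4: D(K, 0x11) = 0xB6.
P5: D(K, 0x79) = 0xBB.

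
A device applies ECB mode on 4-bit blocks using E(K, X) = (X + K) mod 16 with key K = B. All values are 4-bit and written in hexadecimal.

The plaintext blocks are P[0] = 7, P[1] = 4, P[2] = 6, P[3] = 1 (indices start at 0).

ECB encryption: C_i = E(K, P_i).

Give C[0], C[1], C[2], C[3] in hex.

C[0]: E(K, 7) = 2.
C[1]: E(K, 4) = F.
C[2]: E(K, 6) = 1.
C[3]: E(K, 1) = C.

C[0] = 2, C[1] = F, C[2] = 1, C[3] = C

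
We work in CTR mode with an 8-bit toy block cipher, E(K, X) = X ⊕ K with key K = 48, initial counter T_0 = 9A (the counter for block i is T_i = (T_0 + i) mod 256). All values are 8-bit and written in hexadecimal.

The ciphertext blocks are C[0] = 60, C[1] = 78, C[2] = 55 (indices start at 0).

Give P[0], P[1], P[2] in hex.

P[0] = B2, P[1] = AB, P[2] = 81

CTR decryption: S_i = E(K, T_i) where T_i is the counter for block i; P_i = C_i ⊕ S_i.
P[0]: T = 9A, S = E(K, T) = D2; 60 ⊕ D2 = B2.
P[1]: T = 9B, S = E(K, T) = D3; 78 ⊕ D3 = AB.
P[2]: T = 9C, S = E(K, T) = D4; 55 ⊕ D4 = 81.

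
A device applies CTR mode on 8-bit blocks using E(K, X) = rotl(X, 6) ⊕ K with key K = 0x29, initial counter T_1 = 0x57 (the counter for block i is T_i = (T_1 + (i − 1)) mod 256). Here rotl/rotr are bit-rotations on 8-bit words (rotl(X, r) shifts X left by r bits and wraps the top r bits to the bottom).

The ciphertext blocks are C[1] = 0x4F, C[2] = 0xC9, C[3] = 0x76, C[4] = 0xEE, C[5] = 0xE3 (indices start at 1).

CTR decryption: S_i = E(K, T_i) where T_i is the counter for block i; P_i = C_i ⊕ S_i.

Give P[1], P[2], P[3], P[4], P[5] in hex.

P[1] = 0xB3, P[2] = 0xF6, P[3] = 0x09, P[4] = 0x51, P[5] = 0x1C

P[1]: T = 0x57, S = E(K, T) = 0xFC; 0x4F ⊕ 0xFC = 0xB3.
P[2]: T = 0x58, S = E(K, T) = 0x3F; 0xC9 ⊕ 0x3F = 0xF6.
P[3]: T = 0x59, S = E(K, T) = 0x7F; 0x76 ⊕ 0x7F = 0x09.
P[4]: T = 0x5A, S = E(K, T) = 0xBF; 0xEE ⊕ 0xBF = 0x51.
P[5]: T = 0x5B, S = E(K, T) = 0xFF; 0xE3 ⊕ 0xFF = 0x1C.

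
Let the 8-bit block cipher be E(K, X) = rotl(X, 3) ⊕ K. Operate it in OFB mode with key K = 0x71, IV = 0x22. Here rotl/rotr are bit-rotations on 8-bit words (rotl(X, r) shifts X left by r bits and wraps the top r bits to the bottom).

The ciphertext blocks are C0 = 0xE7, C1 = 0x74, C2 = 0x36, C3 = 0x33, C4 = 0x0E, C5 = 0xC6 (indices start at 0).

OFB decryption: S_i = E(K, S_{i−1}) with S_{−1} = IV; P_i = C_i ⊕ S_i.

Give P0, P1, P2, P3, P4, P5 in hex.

P0: S = E(K, 0x22) = 0x60; 0xE7 ⊕ 0x60 = 0x87.
P1: S = E(K, 0x60) = 0x72; 0x74 ⊕ 0x72 = 0x06.
P2: S = E(K, 0x72) = 0xE2; 0x36 ⊕ 0xE2 = 0xD4.
P3: S = E(K, 0xE2) = 0x66; 0x33 ⊕ 0x66 = 0x55.
P4: S = E(K, 0x66) = 0x42; 0x0E ⊕ 0x42 = 0x4C.
P5: S = E(K, 0x42) = 0x63; 0xC6 ⊕ 0x63 = 0xA5.

P0 = 0x87, P1 = 0x06, P2 = 0xD4, P3 = 0x55, P4 = 0x4C, P5 = 0xA5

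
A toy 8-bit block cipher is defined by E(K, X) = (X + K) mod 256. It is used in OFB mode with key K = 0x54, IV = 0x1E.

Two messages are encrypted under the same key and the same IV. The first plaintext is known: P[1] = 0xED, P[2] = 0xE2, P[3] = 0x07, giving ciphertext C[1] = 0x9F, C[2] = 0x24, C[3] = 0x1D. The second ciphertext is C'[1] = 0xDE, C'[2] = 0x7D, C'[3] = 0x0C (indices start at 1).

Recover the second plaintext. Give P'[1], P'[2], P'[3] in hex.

In OFB with a reused IV, both messages share the same keystream S_i, so C_i ⊕ C'_i = P_i ⊕ P'_i and thus P'_i = P_i ⊕ C_i ⊕ C'_i.
P'[1]: 0xED ⊕ 0x9F ⊕ 0xDE = 0xAC.
P'[2]: 0xE2 ⊕ 0x24 ⊕ 0x7D = 0xBB.
P'[3]: 0x07 ⊕ 0x1D ⊕ 0x0C = 0x16.

P'[1] = 0xAC, P'[2] = 0xBB, P'[3] = 0x16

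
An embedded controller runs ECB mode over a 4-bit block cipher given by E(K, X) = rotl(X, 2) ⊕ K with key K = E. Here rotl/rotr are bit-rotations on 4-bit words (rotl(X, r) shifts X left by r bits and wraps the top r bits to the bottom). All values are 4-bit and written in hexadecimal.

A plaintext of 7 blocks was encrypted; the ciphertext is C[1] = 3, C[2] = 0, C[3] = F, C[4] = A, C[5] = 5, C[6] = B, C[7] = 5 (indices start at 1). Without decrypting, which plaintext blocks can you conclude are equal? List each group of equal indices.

P[5] = P[7]

ECB encrypts each block independently with the same key, so equal ciphertext blocks imply equal plaintext blocks.
C[5] = C[7] = 5, so P[5] = P[7].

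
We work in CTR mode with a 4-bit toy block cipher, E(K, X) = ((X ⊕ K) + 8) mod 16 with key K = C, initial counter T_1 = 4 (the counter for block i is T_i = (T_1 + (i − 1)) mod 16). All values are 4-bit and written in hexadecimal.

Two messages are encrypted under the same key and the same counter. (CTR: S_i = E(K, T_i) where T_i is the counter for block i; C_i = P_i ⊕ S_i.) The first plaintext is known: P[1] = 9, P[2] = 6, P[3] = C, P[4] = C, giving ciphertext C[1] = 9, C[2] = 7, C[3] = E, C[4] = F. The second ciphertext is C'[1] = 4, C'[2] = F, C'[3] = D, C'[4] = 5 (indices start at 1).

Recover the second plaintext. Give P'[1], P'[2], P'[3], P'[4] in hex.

In CTR with a reused counter, both messages share the same keystream S_i, so C_i ⊕ C'_i = P_i ⊕ P'_i and thus P'_i = P_i ⊕ C_i ⊕ C'_i.
P'[1]: 9 ⊕ 9 ⊕ 4 = 4.
P'[2]: 6 ⊕ 7 ⊕ F = E.
P'[3]: C ⊕ E ⊕ D = F.
P'[4]: C ⊕ F ⊕ 5 = 6.

P'[1] = 4, P'[2] = E, P'[3] = F, P'[4] = 6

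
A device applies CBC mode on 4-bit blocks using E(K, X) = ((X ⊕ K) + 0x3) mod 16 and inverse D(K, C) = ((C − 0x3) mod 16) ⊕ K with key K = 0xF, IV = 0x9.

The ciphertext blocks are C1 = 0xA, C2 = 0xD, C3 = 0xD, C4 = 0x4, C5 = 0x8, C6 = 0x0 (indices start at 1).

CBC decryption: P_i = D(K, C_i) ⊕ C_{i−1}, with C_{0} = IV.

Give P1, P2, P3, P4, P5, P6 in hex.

P1 = 0x1, P2 = 0xF, P3 = 0x8, P4 = 0x3, P5 = 0xE, P6 = 0xA

P1: D(K, 0xA) = 0x8; 0x8 ⊕ 0x9 = 0x1.
P2: D(K, 0xD) = 0x5; 0x5 ⊕ 0xA = 0xF.
P3: D(K, 0xD) = 0x5; 0x5 ⊕ 0xD = 0x8.
P4: D(K, 0x4) = 0xE; 0xE ⊕ 0xD = 0x3.
P5: D(K, 0x8) = 0xA; 0xA ⊕ 0x4 = 0xE.
P6: D(K, 0x0) = 0x2; 0x2 ⊕ 0x8 = 0xA.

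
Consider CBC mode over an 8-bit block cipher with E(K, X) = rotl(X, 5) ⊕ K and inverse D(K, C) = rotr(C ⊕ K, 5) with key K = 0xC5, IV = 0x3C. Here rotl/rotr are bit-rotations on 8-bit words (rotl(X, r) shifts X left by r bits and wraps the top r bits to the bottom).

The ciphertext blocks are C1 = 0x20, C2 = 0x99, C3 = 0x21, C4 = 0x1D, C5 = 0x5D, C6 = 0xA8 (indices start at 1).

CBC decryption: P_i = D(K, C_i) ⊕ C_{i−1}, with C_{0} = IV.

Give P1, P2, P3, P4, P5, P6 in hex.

P1 = 0x13, P2 = 0xC2, P3 = 0xBE, P4 = 0xE7, P5 = 0xD9, P6 = 0x36

P1: D(K, 0x20) = 0x2F; 0x2F ⊕ 0x3C = 0x13.
P2: D(K, 0x99) = 0xE2; 0xE2 ⊕ 0x20 = 0xC2.
P3: D(K, 0x21) = 0x27; 0x27 ⊕ 0x99 = 0xBE.
P4: D(K, 0x1D) = 0xC6; 0xC6 ⊕ 0x21 = 0xE7.
P5: D(K, 0x5D) = 0xC4; 0xC4 ⊕ 0x1D = 0xD9.
P6: D(K, 0xA8) = 0x6B; 0x6B ⊕ 0x5D = 0x36.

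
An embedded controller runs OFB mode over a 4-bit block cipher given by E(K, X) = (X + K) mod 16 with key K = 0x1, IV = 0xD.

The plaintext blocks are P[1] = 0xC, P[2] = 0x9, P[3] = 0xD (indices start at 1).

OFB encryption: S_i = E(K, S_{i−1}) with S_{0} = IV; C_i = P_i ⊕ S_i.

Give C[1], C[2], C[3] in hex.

C[1]: S = E(K, 0xD) = 0xE; 0xC ⊕ 0xE = 0x2.
C[2]: S = E(K, 0xE) = 0xF; 0x9 ⊕ 0xF = 0x6.
C[3]: S = E(K, 0xF) = 0x0; 0xD ⊕ 0x0 = 0xD.

C[1] = 0x2, C[2] = 0x6, C[3] = 0xD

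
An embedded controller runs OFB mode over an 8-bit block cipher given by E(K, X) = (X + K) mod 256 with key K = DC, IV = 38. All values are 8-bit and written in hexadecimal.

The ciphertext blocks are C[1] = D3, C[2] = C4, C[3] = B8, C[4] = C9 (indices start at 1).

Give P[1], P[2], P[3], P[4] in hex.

OFB decryption: S_i = E(K, S_{i−1}) with S_{0} = IV; P_i = C_i ⊕ S_i.
P[1]: S = E(K, 38) = 14; D3 ⊕ 14 = C7.
P[2]: S = E(K, 14) = F0; C4 ⊕ F0 = 34.
P[3]: S = E(K, F0) = CC; B8 ⊕ CC = 74.
P[4]: S = E(K, CC) = A8; C9 ⊕ A8 = 61.

P[1] = C7, P[2] = 34, P[3] = 74, P[4] = 61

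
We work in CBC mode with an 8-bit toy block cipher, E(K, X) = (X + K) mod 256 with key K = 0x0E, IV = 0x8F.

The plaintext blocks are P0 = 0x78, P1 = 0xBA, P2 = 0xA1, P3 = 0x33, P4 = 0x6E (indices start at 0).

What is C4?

CBC encryption: C_i = E(K, P_i ⊕ C_{i−1}), with C_{−1} = IV.
C0: P0 ⊕ 0x8F = 0xF7; E(K, 0xF7) = 0x05.
C1: P1 ⊕ 0x05 = 0xBF; E(K, 0xBF) = 0xCD.
C2: P2 ⊕ 0xCD = 0x6C; E(K, 0x6C) = 0x7A.
C3: P3 ⊕ 0x7A = 0x49; E(K, 0x49) = 0x57.
C4: P4 ⊕ 0x57 = 0x39; E(K, 0x39) = 0x47.

C4 = 0x47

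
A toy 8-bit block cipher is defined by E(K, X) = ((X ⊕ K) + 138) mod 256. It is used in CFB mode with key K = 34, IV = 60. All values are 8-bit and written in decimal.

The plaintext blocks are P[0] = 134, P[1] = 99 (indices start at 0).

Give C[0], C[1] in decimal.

CFB encryption: C_i = P_i ⊕ E(K, C_{i−1}), with C_{−1} = IV.
C[0]: E(K, 60) = 168; 134 ⊕ 168 = 46.
C[1]: E(K, 46) = 150; 99 ⊕ 150 = 245.

C[0] = 46, C[1] = 245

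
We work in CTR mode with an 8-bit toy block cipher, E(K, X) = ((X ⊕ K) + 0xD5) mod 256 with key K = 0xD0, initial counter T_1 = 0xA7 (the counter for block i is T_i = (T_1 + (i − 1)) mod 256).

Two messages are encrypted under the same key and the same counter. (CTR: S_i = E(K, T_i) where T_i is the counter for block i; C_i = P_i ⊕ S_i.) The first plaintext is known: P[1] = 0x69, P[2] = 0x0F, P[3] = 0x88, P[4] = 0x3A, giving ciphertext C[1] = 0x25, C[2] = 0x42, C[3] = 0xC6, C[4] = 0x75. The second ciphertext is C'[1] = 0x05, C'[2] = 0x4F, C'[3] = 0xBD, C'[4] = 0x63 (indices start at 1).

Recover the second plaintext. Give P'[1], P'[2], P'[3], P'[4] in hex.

In CTR with a reused counter, both messages share the same keystream S_i, so C_i ⊕ C'_i = P_i ⊕ P'_i and thus P'_i = P_i ⊕ C_i ⊕ C'_i.
P'[1]: 0x69 ⊕ 0x25 ⊕ 0x05 = 0x49.
P'[2]: 0x0F ⊕ 0x42 ⊕ 0x4F = 0x02.
P'[3]: 0x88 ⊕ 0xC6 ⊕ 0xBD = 0xF3.
P'[4]: 0x3A ⊕ 0x75 ⊕ 0x63 = 0x2C.

P'[1] = 0x49, P'[2] = 0x02, P'[3] = 0xF3, P'[4] = 0x2C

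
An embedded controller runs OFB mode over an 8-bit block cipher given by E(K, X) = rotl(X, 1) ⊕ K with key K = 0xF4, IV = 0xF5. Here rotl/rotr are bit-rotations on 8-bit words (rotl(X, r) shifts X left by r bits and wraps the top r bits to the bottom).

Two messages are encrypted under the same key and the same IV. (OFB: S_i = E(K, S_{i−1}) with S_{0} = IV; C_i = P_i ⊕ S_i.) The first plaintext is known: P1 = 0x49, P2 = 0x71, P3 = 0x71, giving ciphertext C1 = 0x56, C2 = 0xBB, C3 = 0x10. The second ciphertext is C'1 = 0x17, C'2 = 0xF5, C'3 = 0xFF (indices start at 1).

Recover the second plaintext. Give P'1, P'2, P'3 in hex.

P'1 = 0x08, P'2 = 0x3F, P'3 = 0x9E

In OFB with a reused IV, both messages share the same keystream S_i, so C_i ⊕ C'_i = P_i ⊕ P'_i and thus P'_i = P_i ⊕ C_i ⊕ C'_i.
P'1: 0x49 ⊕ 0x56 ⊕ 0x17 = 0x08.
P'2: 0x71 ⊕ 0xBB ⊕ 0xF5 = 0x3F.
P'3: 0x71 ⊕ 0x10 ⊕ 0xFF = 0x9E.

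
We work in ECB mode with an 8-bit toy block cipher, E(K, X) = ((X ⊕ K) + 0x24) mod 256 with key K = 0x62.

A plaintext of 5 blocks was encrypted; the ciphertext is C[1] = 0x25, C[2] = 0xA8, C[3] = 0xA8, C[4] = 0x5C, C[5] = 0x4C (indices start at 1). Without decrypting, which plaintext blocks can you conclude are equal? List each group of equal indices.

ECB encrypts each block independently with the same key, so equal ciphertext blocks imply equal plaintext blocks.
C[2] = C[3] = 0xA8, so P[2] = P[3].

P[2] = P[3]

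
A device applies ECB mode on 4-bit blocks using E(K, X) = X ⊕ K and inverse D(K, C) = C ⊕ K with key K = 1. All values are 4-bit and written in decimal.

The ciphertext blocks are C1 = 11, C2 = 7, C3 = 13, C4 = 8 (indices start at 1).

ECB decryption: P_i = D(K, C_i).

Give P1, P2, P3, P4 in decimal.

P1: D(K, 11) = 10.
P2: D(K, 7) = 6.
P3: D(K, 13) = 12.
P4: D(K, 8) = 9.

P1 = 10, P2 = 6, P3 = 12, P4 = 9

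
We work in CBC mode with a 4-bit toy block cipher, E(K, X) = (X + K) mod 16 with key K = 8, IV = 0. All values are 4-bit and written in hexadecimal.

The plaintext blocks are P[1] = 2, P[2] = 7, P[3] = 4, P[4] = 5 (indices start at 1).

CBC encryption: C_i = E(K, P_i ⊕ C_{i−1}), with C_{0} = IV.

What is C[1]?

C[1] = A

C[1]: P[1] ⊕ 0 = 2; E(K, 2) = A.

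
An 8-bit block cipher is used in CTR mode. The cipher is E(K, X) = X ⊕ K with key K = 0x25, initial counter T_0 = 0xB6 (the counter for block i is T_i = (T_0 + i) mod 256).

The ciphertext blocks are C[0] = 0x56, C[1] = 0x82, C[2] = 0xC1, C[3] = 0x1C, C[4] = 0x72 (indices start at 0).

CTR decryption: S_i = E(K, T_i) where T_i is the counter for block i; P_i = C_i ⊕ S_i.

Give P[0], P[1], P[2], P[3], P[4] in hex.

P[0] = 0xC5, P[1] = 0x10, P[2] = 0x5C, P[3] = 0x80, P[4] = 0xED

P[0]: T = 0xB6, S = E(K, T) = 0x93; 0x56 ⊕ 0x93 = 0xC5.
P[1]: T = 0xB7, S = E(K, T) = 0x92; 0x82 ⊕ 0x92 = 0x10.
P[2]: T = 0xB8, S = E(K, T) = 0x9D; 0xC1 ⊕ 0x9D = 0x5C.
P[3]: T = 0xB9, S = E(K, T) = 0x9C; 0x1C ⊕ 0x9C = 0x80.
P[4]: T = 0xBA, S = E(K, T) = 0x9F; 0x72 ⊕ 0x9F = 0xED.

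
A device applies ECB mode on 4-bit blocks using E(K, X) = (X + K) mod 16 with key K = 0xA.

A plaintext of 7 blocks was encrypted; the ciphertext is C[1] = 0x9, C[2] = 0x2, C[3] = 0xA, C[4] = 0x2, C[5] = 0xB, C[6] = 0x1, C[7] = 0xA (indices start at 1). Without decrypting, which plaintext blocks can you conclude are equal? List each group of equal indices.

P[2] = P[4]; P[3] = P[7]

ECB encrypts each block independently with the same key, so equal ciphertext blocks imply equal plaintext blocks.
C[2] = C[4] = 0x2, so P[2] = P[4].
C[3] = C[7] = 0xA, so P[3] = P[7].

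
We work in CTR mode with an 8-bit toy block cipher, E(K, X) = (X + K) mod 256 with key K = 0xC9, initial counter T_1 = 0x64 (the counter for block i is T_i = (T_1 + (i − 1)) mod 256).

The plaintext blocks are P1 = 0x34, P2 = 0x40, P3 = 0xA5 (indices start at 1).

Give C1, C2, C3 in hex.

CTR encryption: S_i = E(K, T_i) where T_i is the counter for block i; C_i = P_i ⊕ S_i.
C1: T = 0x64, S = E(K, T) = 0x2D; 0x34 ⊕ 0x2D = 0x19.
C2: T = 0x65, S = E(K, T) = 0x2E; 0x40 ⊕ 0x2E = 0x6E.
C3: T = 0x66, S = E(K, T) = 0x2F; 0xA5 ⊕ 0x2F = 0x8A.

C1 = 0x19, C2 = 0x6E, C3 = 0x8A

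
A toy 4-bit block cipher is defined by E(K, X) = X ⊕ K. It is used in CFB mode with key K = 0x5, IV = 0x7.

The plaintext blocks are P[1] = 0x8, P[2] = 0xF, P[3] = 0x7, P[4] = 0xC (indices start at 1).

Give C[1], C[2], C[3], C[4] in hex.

C[1] = 0xA, C[2] = 0x0, C[3] = 0x2, C[4] = 0xB

CFB encryption: C_i = P_i ⊕ E(K, C_{i−1}), with C_{0} = IV.
C[1]: E(K, 0x7) = 0x2; 0x8 ⊕ 0x2 = 0xA.
C[2]: E(K, 0xA) = 0xF; 0xF ⊕ 0xF = 0x0.
C[3]: E(K, 0x0) = 0x5; 0x7 ⊕ 0x5 = 0x2.
C[4]: E(K, 0x2) = 0x7; 0xC ⊕ 0x7 = 0xB.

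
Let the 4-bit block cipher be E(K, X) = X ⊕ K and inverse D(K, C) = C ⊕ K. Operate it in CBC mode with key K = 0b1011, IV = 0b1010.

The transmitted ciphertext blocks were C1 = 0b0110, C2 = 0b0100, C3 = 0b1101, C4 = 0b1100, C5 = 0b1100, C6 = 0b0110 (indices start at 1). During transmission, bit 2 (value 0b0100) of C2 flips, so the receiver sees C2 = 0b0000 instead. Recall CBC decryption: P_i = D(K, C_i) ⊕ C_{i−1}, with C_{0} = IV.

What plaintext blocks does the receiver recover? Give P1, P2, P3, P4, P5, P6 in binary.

Only C2 changed, to 0b0000. In CBC, a change in C_i garbles P_i and flips the same bit in P_{i+1}. Decrypting the received ciphertext:
P1: D(K, 0b0110) = 0b1101; 0b1101 ⊕ 0b1010 = 0b0111.
P2: D(K, 0b0000) = 0b1011; 0b1011 ⊕ 0b0110 = 0b1101.
P3: D(K, 0b1101) = 0b0110; 0b0110 ⊕ 0b0000 = 0b0110.
P4: D(K, 0b1100) = 0b0111; 0b0111 ⊕ 0b1101 = 0b1010.
P5: D(K, 0b1100) = 0b0111; 0b0111 ⊕ 0b1100 = 0b1011.
P6: D(K, 0b0110) = 0b1101; 0b1101 ⊕ 0b1100 = 0b0001.
Blocks that differ from the original plaintext: P2, P3.

P1 = 0b0111, P2 = 0b1101, P3 = 0b0110, P4 = 0b1010, P5 = 0b1011, P6 = 0b0001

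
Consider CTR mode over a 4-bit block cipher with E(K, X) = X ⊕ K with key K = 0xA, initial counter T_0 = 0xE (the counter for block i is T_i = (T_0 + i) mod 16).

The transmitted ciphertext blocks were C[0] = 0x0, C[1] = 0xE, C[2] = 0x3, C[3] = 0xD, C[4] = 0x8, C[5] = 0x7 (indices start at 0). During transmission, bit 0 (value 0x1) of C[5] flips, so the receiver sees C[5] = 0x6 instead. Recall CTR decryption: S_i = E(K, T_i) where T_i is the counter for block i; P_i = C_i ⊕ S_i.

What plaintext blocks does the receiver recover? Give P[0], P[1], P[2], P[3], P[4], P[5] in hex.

P[0] = 0x4, P[1] = 0xB, P[2] = 0x9, P[3] = 0x6, P[4] = 0x0, P[5] = 0xF

Only C[5] changed, to 0x6. In CTR, a change in C_i flips the same bit in P_i only; the keystream is unaffected. Decrypting the received ciphertext:
P[0]: T = 0xE, S = E(K, T) = 0x4; 0x0 ⊕ 0x4 = 0x4.
P[1]: T = 0xF, S = E(K, T) = 0x5; 0xE ⊕ 0x5 = 0xB.
P[2]: T = 0x0, S = E(K, T) = 0xA; 0x3 ⊕ 0xA = 0x9.
P[3]: T = 0x1, S = E(K, T) = 0xB; 0xD ⊕ 0xB = 0x6.
P[4]: T = 0x2, S = E(K, T) = 0x8; 0x8 ⊕ 0x8 = 0x0.
P[5]: T = 0x3, S = E(K, T) = 0x9; 0x6 ⊕ 0x9 = 0xF.
Blocks that differ from the original plaintext: P[5].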